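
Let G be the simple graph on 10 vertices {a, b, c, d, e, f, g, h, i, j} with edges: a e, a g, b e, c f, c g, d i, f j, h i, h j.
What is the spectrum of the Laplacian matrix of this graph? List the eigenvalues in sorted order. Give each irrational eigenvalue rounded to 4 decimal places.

Reading degrees in the order [a, b, c, d, e, f, g, h, i, j] gives [2, 1, 2, 1, 2, 2, 2, 2, 2, 2]; set D = diag(2, 1, 2, 1, 2, 2, 2, 2, 2, 2) and form L = D - A. Diagonalising L (or applying a numerical eigensolver to the 10x10 matrix) gives the spectrum above. The single zero eigenvalue shows the graph is connected. The eigenvalues sum to 18, which equals trace(L) = 2|E|.

[0, 0.0979, 0.3820, 0.8244, 1.3820, 2, 2.6180, 3.1756, 3.6180, 3.9021]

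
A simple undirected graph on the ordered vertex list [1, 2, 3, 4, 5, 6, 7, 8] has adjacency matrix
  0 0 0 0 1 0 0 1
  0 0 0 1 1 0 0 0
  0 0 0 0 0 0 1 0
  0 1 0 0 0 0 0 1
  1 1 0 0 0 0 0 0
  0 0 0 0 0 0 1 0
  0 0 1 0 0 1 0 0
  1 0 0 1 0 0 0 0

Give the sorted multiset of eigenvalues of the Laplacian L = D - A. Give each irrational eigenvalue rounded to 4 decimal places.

Each diagonal entry of L is the vertex degree and each off-diagonal entry is -1 where an edge is present, 0 otherwise; in the order [1, 2, 3, 4, 5, 6, 7, 8] the diagonal is [2, 2, 1, 2, 2, 1, 2, 2]. Diagonalising L (or applying a numerical eigensolver to the 8x8 matrix) gives the spectrum above. The 2 zero eigenvalues correspond to the 2 connected components. There are 2 zeros in the spectrum, matching the 2 components. The eigenvalues sum to 14, which equals trace(L) = 2|E|.

[0, 0, 1, 1.3820, 1.3820, 3, 3.6180, 3.6180]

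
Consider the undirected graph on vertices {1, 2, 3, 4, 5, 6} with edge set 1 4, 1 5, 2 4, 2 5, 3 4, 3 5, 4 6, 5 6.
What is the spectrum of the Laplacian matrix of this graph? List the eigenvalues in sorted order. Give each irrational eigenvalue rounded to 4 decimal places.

With the vertex order [1, 2, 3, 4, 5, 6], the degrees are [2, 2, 2, 4, 4, 2], giving D = diag(2, 2, 2, 4, 4, 2) and L = D - A. Since every row of L sums to 0, the all-ones vector is in the kernel and 0 is an eigenvalue.

[0, 2, 2, 2, 4, 6]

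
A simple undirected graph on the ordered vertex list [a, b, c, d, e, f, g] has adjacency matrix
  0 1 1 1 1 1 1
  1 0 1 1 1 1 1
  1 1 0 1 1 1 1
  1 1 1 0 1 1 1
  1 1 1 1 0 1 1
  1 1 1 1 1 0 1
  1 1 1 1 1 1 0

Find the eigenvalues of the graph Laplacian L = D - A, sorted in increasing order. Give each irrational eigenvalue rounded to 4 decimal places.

Reading degrees in the order [a, b, c, d, e, f, g] gives [6, 6, 6, 6, 6, 6, 6]; set D = diag(6, 6, 6, 6, 6, 6, 6) and form L = D - A. Since every row of L sums to 0, the all-ones vector is in the kernel and 0 is an eigenvalue. The single zero eigenvalue shows the graph is connected. By the matrix-tree theorem the graph has (1/7) * product of the nonzero eigenvalues = 16807 spanning trees.

[0, 7, 7, 7, 7, 7, 7]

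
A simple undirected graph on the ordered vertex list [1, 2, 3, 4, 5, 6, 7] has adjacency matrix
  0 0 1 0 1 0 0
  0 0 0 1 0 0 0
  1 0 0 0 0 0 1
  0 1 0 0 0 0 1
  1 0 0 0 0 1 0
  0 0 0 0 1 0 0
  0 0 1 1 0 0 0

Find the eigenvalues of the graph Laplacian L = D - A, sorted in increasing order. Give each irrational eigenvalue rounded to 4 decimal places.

[0, 0.1981, 0.7530, 1.5550, 2.4450, 3.2470, 3.8019]

Each diagonal entry of L is the vertex degree and each off-diagonal entry is -1 where an edge is present, 0 otherwise; in the order [1, 2, 3, 4, 5, 6, 7] the diagonal is [2, 1, 2, 2, 2, 1, 2]. Since every row of L sums to 0, the all-ones vector is in the kernel and 0 is an eigenvalue. The single zero eigenvalue shows the graph is connected. There is one zero in the spectrum, matching the 1 component.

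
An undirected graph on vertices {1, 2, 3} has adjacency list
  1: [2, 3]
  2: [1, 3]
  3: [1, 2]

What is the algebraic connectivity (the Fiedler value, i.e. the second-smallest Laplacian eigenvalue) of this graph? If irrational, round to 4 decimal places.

3

Each diagonal entry of L is the vertex degree and each off-diagonal entry is -1 where an edge is present, 0 otherwise; in the order [1, 2, 3] the diagonal is [2, 2, 2]. Computing the eigenvalues of L and sorting gives [0, 3, 3]. The Fiedler value lambda_2 = 3 is strictly positive, so the graph is connected. There is one zero in the spectrum, matching the 1 component.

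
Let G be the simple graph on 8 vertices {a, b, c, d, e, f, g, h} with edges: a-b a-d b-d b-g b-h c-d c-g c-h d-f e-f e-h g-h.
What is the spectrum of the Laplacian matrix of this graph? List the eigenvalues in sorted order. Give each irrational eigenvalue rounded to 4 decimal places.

[0, 1.0965, 1.5213, 2.5508, 3.4845, 4.3857, 4.9675, 5.9937]

Each diagonal entry of L is the vertex degree and each off-diagonal entry is -1 where an edge is present, 0 otherwise; in the order [a, b, c, d, e, f, g, h] the diagonal is [2, 4, 3, 4, 2, 2, 3, 4]. L is symmetric positive semidefinite, so every eigenvalue is real and nonnegative. There is one zero in the spectrum, matching the 1 component. By the matrix-tree theorem the graph has (1/8) * product of the nonzero eigenvalues = 242 spanning trees.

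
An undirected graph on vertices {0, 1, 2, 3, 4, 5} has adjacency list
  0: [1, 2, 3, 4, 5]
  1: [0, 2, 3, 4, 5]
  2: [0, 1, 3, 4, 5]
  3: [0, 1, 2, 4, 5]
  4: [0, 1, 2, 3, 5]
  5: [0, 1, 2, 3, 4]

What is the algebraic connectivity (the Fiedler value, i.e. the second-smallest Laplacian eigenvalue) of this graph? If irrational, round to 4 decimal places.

Reading degrees in the order [0, 1, 2, 3, 4, 5] gives [5, 5, 5, 5, 5, 5]; set D = diag(5, 5, 5, 5, 5, 5) and form L = D - A. Computing the eigenvalues of L and sorting gives [0, 6, 6, 6, 6, 6]. The Fiedler value lambda_2 = 6 is strictly positive, so the graph is connected. By the matrix-tree theorem the graph has (1/6) * product of the nonzero eigenvalues = 1296 spanning trees. The eigenvalues sum to 30, which equals trace(L) = 2|E|.

6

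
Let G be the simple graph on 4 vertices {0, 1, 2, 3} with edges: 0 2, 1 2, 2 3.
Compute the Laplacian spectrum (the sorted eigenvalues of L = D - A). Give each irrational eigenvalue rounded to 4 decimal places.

[0, 1, 1, 4]

Reading degrees in the order [0, 1, 2, 3] gives [1, 1, 3, 1]; set D = diag(1, 1, 3, 1) and form L = D - A. L is symmetric positive semidefinite, so every eigenvalue is real and nonnegative. The eigenvalues sum to 6, which equals trace(L) = 2|E|.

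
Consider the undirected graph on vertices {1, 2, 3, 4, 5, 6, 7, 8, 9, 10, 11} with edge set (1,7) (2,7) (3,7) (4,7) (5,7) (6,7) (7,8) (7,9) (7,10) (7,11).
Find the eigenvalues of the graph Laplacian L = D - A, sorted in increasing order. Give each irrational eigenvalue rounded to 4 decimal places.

Each diagonal entry of L is the vertex degree and each off-diagonal entry is -1 where an edge is present, 0 otherwise; in the order [1, 2, 3, 4, 5, 6, 7, 8, 9, 10, 11] the diagonal is [1, 1, 1, 1, 1, 1, 10, 1, 1, 1, 1]. L is symmetric positive semidefinite, so every eigenvalue is real and nonnegative. There is one zero in the spectrum, matching the 1 component. The eigenvalues sum to 20, which equals trace(L) = 2|E|.

[0, 1, 1, 1, 1, 1, 1, 1, 1, 1, 11]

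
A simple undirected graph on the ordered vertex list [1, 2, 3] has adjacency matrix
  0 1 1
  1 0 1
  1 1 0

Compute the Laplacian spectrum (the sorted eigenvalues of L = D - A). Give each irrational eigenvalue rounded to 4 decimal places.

Each diagonal entry of L is the vertex degree and each off-diagonal entry is -1 where an edge is present, 0 otherwise; in the order [1, 2, 3] the diagonal is [2, 2, 2]. Diagonalising L (or applying a numerical eigensolver to the 3x3 matrix) gives the spectrum above. The largest eigenvalue, 3, is at most the vertex count 3.

[0, 3, 3]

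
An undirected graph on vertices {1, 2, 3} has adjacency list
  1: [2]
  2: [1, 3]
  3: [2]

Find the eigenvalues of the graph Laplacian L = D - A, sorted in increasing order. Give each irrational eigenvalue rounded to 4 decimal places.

[0, 1, 3]

Reading degrees in the order [1, 2, 3] gives [1, 2, 1]; set D = diag(1, 2, 1) and form L = D - A. Diagonalising L (or applying a numerical eigensolver to the 3x3 matrix) gives the spectrum above. The single zero eigenvalue shows the graph is connected. By the matrix-tree theorem the graph has (1/3) * product of the nonzero eigenvalues = 1 spanning tree.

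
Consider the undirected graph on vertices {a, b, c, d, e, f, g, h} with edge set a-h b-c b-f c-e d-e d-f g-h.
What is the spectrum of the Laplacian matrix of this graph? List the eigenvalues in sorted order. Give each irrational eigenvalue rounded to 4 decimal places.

Reading degrees in the order [a, b, c, d, e, f, g, h] gives [1, 2, 2, 2, 2, 2, 1, 2]; set D = diag(1, 2, 2, 2, 2, 2, 1, 2) and form L = D - A. L is symmetric positive semidefinite, so every eigenvalue is real and nonnegative. The 2 zero eigenvalues correspond to the 2 connected components. There are 2 zeros in the spectrum, matching the 2 components.

[0, 0, 1, 1.3820, 1.3820, 3, 3.6180, 3.6180]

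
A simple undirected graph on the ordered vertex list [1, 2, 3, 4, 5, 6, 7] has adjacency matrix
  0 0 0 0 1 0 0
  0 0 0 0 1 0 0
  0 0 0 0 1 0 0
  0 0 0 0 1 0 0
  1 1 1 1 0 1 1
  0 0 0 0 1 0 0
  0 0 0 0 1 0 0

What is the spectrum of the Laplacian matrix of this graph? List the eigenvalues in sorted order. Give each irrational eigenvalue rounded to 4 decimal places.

With the vertex order [1, 2, 3, 4, 5, 6, 7], the degrees are [1, 1, 1, 1, 6, 1, 1], giving D = diag(1, 1, 1, 1, 6, 1, 1) and L = D - A. The multiplicity of 0 as a Laplacian eigenvalue equals the number of connected components. The single zero eigenvalue shows the graph is connected. By the matrix-tree theorem the graph has (1/7) * product of the nonzero eigenvalues = 1 spanning tree. The largest eigenvalue, 7, is at most the vertex count 7.

[0, 1, 1, 1, 1, 1, 7]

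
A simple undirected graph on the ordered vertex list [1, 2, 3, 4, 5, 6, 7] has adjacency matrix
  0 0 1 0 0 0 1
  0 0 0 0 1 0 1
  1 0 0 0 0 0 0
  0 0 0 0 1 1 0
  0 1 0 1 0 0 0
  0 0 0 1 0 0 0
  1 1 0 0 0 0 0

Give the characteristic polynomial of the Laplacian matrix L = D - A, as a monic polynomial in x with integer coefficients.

x^7 - 12x^6 + 55x^5 - 120x^4 + 126x^3 - 56x^2 + 7x

Reading degrees in the order [1, 2, 3, 4, 5, 6, 7] gives [2, 2, 1, 2, 2, 1, 2]; set D = diag(2, 2, 1, 2, 2, 1, 2) and form L = D - A. Computing det(xI - L) by cofactor expansion (or equivalently via sum-over-permutations) gives x^7 - 12x^6 + 55x^5 - 120x^4 + 126x^3 - 56x^2 + 7x. The constant term is 0 because L is singular (the all-ones vector lies in its kernel). The eigenvalues sum to 12, which equals trace(L) = 2|E|. The largest eigenvalue, 3.8019, is at most the vertex count 7.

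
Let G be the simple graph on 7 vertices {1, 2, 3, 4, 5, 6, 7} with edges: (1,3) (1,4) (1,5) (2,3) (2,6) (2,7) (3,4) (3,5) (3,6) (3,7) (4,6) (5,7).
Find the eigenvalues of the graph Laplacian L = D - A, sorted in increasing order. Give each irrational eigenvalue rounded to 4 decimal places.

Reading degrees in the order [1, 2, 3, 4, 5, 6, 7] gives [3, 3, 6, 3, 3, 3, 3]; set D = diag(3, 3, 6, 3, 3, 3, 3) and form L = D - A. The multiplicity of 0 as a Laplacian eigenvalue equals the number of connected components. There is one zero in the spectrum, matching the 1 component. The largest eigenvalue, 7, is at most the vertex count 7.

[0, 2, 2, 4, 4, 5, 7]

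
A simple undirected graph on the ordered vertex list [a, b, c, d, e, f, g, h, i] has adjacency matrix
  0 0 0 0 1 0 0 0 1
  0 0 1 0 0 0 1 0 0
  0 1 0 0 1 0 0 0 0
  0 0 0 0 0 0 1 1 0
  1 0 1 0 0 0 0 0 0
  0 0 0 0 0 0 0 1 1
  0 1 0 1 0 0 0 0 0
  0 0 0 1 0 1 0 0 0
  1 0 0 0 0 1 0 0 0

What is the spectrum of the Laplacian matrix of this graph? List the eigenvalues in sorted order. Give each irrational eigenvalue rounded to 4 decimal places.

With the vertex order [a, b, c, d, e, f, g, h, i], the degrees are [2, 2, 2, 2, 2, 2, 2, 2, 2], giving D = diag(2, 2, 2, 2, 2, 2, 2, 2, 2) and L = D - A. Since every row of L sums to 0, the all-ones vector is in the kernel and 0 is an eigenvalue. The eigenvalues sum to 18, which equals trace(L) = 2|E|.

[0, 0.4679, 0.4679, 1.6527, 1.6527, 3, 3, 3.8794, 3.8794]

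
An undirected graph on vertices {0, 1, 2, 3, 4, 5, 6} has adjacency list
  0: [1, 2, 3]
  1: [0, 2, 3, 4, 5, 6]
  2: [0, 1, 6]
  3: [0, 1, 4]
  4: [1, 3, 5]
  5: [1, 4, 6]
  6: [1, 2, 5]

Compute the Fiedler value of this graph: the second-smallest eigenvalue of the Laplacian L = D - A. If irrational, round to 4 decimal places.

Reading degrees in the order [0, 1, 2, 3, 4, 5, 6] gives [3, 6, 3, 3, 3, 3, 3]; set D = diag(3, 6, 3, 3, 3, 3, 3) and form L = D - A. The smallest Laplacian eigenvalue is always 0. The next one, lambda_2 = 2, measures how hard the graph is to disconnect: larger values mean better connectivity.

2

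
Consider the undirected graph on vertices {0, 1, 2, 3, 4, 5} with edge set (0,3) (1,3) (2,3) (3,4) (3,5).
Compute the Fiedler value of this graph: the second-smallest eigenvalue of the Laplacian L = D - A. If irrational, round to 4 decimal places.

1

Reading degrees in the order [0, 1, 2, 3, 4, 5] gives [1, 1, 1, 5, 1, 1]; set D = diag(1, 1, 1, 5, 1, 1) and form L = D - A. The smallest Laplacian eigenvalue is always 0. The next one, lambda_2 = 1, measures how hard the graph is to disconnect: larger values mean better connectivity. The eigenvalues sum to 10, which equals trace(L) = 2|E|.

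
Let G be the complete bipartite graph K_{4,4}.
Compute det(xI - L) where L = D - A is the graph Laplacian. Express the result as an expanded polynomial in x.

The graph has 8 vertices and degree multiset [4, 4, 4, 4, 4, 4, 4, 4]; D is the diagonal matrix of degrees and L = D - A. The eigenvalues of L are [0, 4, 4, 4, 4, 4, 4, 8]; the characteristic polynomial is the product of (x - lambda_i), which multiplies out to x^8 - 32x^7 + 432x^6 - 3200x^5 + 14080x^4 - 36864x^3 + 53248x^2 - 32768x. Since p(0) = det(-L) = 0, x divides p(x). By the matrix-tree theorem the graph has (1/8) * product of the nonzero eigenvalues = 4096 spanning trees.

x^8 - 32x^7 + 432x^6 - 3200x^5 + 14080x^4 - 36864x^3 + 53248x^2 - 32768x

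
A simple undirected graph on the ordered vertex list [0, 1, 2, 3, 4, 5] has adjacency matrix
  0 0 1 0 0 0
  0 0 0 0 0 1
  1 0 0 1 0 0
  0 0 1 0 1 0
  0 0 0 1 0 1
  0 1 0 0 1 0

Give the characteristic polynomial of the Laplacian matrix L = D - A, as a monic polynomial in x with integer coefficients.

With the vertex order [0, 1, 2, 3, 4, 5], the degrees are [1, 1, 2, 2, 2, 2], giving D = diag(1, 1, 2, 2, 2, 2) and L = D - A. L has integer entries, so p(x) = det(xI - L) has integer coefficients. Expanding the determinant yields x^6 - 10x^5 + 36x^4 - 56x^3 + 35x^2 - 6x. Since p(0) = det(-L) = 0, x divides p(x).

x^6 - 10x^5 + 36x^4 - 56x^3 + 35x^2 - 6x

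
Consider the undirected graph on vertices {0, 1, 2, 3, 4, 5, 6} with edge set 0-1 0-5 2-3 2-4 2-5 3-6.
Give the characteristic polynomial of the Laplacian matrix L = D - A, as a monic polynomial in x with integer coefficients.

x^7 - 12x^6 + 54x^5 - 114x^4 + 115x^3 - 50x^2 + 7x

Reading degrees in the order [0, 1, 2, 3, 4, 5, 6] gives [2, 1, 3, 2, 1, 2, 1]; set D = diag(2, 1, 3, 2, 1, 2, 1) and form L = D - A. Computing det(xI - L) by cofactor expansion (or equivalently via sum-over-permutations) gives x^7 - 12x^6 + 54x^5 - 114x^4 + 115x^3 - 50x^2 + 7x. The constant term is 0 because L is singular (the all-ones vector lies in its kernel). There is one zero in the spectrum, matching the 1 component. By the matrix-tree theorem the graph has (1/7) * product of the nonzero eigenvalues = 1 spanning tree.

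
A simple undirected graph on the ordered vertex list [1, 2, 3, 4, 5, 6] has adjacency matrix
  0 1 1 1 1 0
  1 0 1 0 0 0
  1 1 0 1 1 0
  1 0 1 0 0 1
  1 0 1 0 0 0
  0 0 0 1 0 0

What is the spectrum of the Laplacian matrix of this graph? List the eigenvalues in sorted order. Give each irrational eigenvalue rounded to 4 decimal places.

[0, 0.7639, 2, 3, 5, 5.2361]

With the vertex order [1, 2, 3, 4, 5, 6], the degrees are [4, 2, 4, 3, 2, 1], giving D = diag(4, 2, 4, 3, 2, 1) and L = D - A. Since every row of L sums to 0, the all-ones vector is in the kernel and 0 is an eigenvalue. The single zero eigenvalue shows the graph is connected.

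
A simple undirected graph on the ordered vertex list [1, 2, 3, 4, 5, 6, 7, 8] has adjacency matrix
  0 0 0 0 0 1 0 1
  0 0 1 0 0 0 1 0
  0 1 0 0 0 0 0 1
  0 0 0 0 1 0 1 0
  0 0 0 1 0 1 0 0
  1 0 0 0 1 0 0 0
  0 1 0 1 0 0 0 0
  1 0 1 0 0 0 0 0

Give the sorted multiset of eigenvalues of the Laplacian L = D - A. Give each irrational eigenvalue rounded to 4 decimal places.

Reading degrees in the order [1, 2, 3, 4, 5, 6, 7, 8] gives [2, 2, 2, 2, 2, 2, 2, 2]; set D = diag(2, 2, 2, 2, 2, 2, 2, 2) and form L = D - A. Diagonalising L (or applying a numerical eigensolver to the 8x8 matrix) gives the spectrum above. The eigenvalues sum to 16, which equals trace(L) = 2|E|.

[0, 0.5858, 0.5858, 2, 2, 3.4142, 3.4142, 4]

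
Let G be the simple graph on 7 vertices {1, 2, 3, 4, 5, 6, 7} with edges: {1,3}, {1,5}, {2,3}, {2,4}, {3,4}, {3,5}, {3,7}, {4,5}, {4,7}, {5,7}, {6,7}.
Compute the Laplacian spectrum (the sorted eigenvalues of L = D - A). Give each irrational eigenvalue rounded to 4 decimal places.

Each diagonal entry of L is the vertex degree and each off-diagonal entry is -1 where an edge is present, 0 otherwise; in the order [1, 2, 3, 4, 5, 6, 7] the diagonal is [2, 2, 5, 4, 4, 1, 4]. The multiplicity of 0 as a Laplacian eigenvalue equals the number of connected components. The single zero eigenvalue shows the graph is connected. There is one zero in the spectrum, matching the 1 component.

[0, 0.8493, 1.6972, 2.8632, 5.2091, 5.3028, 6.0783]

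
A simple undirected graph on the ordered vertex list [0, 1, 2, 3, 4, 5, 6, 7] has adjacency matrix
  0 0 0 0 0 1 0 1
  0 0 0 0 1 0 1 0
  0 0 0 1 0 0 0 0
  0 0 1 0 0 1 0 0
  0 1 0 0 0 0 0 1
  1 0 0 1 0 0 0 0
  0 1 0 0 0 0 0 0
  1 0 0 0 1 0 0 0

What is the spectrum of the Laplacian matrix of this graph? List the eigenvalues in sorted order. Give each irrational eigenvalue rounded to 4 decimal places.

[0, 0.1522, 0.5858, 1.2346, 2, 2.7654, 3.4142, 3.8478]

Each diagonal entry of L is the vertex degree and each off-diagonal entry is -1 where an edge is present, 0 otherwise; in the order [0, 1, 2, 3, 4, 5, 6, 7] the diagonal is [2, 2, 1, 2, 2, 2, 1, 2]. The multiplicity of 0 as a Laplacian eigenvalue equals the number of connected components.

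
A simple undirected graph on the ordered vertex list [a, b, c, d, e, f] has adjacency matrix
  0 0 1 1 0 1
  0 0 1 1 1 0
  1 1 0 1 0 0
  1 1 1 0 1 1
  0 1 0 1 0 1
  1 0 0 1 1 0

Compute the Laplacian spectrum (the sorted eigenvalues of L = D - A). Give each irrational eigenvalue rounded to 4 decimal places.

Reading degrees in the order [a, b, c, d, e, f] gives [3, 3, 3, 5, 3, 3]; set D = diag(3, 3, 3, 5, 3, 3) and form L = D - A. Diagonalising L (or applying a numerical eigensolver to the 6x6 matrix) gives the spectrum above. The single zero eigenvalue shows the graph is connected. The eigenvalues sum to 20, which equals trace(L) = 2|E|.

[0, 2.3820, 2.3820, 4.6180, 4.6180, 6]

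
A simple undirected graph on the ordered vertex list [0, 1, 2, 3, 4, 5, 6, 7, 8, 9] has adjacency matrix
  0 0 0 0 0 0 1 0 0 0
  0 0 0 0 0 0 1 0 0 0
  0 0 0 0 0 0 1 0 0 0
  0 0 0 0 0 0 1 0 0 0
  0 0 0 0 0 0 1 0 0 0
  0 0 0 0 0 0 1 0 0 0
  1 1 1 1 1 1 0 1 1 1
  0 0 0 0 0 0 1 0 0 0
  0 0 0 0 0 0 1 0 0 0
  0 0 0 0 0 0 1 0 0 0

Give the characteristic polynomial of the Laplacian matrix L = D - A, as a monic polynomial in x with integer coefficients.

Each diagonal entry of L is the vertex degree and each off-diagonal entry is -1 where an edge is present, 0 otherwise; in the order [0, 1, 2, 3, 4, 5, 6, 7, 8, 9] the diagonal is [1, 1, 1, 1, 1, 1, 9, 1, 1, 1]. Computing det(xI - L) by cofactor expansion (or equivalently via sum-over-permutations) gives x^10 - 18x^9 + 108x^8 - 336x^7 + 630x^6 - 756x^5 + 588x^4 - 288x^3 + 81x^2 - 10x. The coefficient of x^9 equals -trace(L) = -18, matching the sum of degrees. The eigenvalues sum to 18, which equals trace(L) = 2|E|.

x^10 - 18x^9 + 108x^8 - 336x^7 + 630x^6 - 756x^5 + 588x^4 - 288x^3 + 81x^2 - 10x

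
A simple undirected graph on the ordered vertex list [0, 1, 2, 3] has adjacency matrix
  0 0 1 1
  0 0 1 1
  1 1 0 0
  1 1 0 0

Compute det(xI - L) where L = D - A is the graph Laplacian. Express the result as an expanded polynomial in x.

Reading degrees in the order [0, 1, 2, 3] gives [2, 2, 2, 2]; set D = diag(2, 2, 2, 2) and form L = D - A. The eigenvalues of L are [0, 2, 2, 4]; the characteristic polynomial is the product of (x - lambda_i), which multiplies out to x^4 - 8x^3 + 20x^2 - 16x. The constant term is 0 because L is singular (the all-ones vector lies in its kernel).

x^4 - 8x^3 + 20x^2 - 16x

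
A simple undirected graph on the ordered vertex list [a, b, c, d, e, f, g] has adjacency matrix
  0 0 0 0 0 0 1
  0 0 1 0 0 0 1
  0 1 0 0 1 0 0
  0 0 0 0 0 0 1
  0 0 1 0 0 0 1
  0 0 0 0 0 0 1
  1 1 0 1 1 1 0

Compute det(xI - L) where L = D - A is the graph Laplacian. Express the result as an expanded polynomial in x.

With the vertex order [a, b, c, d, e, f, g], the degrees are [1, 2, 2, 1, 2, 1, 5], giving D = diag(1, 2, 2, 1, 2, 1, 5) and L = D - A. L has integer entries, so p(x) = det(xI - L) has integer coefficients. Expanding the determinant yields x^7 - 14x^6 + 71x^5 - 170x^4 + 206x^3 - 122x^2 + 28x. Since p(0) = det(-L) = 0, x divides p(x). The eigenvalues sum to 14, which equals trace(L) = 2|E|.

x^7 - 14x^6 + 71x^5 - 170x^4 + 206x^3 - 122x^2 + 28x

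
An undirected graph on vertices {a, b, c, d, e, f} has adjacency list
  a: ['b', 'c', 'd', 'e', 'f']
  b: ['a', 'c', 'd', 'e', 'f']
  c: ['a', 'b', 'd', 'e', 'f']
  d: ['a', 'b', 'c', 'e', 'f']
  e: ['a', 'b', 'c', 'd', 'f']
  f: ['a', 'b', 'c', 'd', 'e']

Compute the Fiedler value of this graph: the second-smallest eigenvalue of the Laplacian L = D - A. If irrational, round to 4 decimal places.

Reading degrees in the order [a, b, c, d, e, f] gives [5, 5, 5, 5, 5, 5]; set D = diag(5, 5, 5, 5, 5, 5) and form L = D - A. Computing the eigenvalues of L and sorting gives [0, 6, 6, 6, 6, 6]. The Fiedler value lambda_2 = 6 is strictly positive, so the graph is connected. The largest eigenvalue, 6, is at most the vertex count 6.

6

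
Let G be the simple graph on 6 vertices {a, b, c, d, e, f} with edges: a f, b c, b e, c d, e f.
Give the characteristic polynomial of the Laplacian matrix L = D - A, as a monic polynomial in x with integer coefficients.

x^6 - 10x^5 + 36x^4 - 56x^3 + 35x^2 - 6x

Reading degrees in the order [a, b, c, d, e, f] gives [1, 2, 2, 1, 2, 2]; set D = diag(1, 2, 2, 1, 2, 2) and form L = D - A. Computing det(xI - L) by cofactor expansion (or equivalently via sum-over-permutations) gives x^6 - 10x^5 + 36x^4 - 56x^3 + 35x^2 - 6x. The constant term is 0 because L is singular (the all-ones vector lies in its kernel).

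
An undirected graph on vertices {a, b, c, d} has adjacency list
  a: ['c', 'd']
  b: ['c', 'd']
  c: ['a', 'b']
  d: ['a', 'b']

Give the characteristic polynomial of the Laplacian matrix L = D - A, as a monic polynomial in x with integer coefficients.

x^4 - 8x^3 + 20x^2 - 16x

With the vertex order [a, b, c, d], the degrees are [2, 2, 2, 2], giving D = diag(2, 2, 2, 2) and L = D - A. Computing det(xI - L) by cofactor expansion (or equivalently via sum-over-permutations) gives x^4 - 8x^3 + 20x^2 - 16x. The coefficient of x^3 equals -trace(L) = -8, matching the sum of degrees. The eigenvalues sum to 8, which equals trace(L) = 2|E|.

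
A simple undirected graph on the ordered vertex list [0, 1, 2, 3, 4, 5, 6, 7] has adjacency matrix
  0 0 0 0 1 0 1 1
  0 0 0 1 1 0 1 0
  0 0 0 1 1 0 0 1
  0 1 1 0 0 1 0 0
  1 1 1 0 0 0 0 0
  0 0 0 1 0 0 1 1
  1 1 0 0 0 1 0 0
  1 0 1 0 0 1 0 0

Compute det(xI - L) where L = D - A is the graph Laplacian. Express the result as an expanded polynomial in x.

x^8 - 24x^7 + 240x^6 - 1296x^5 + 4080x^4 - 7488x^3 + 7424x^2 - 3072x

Each diagonal entry of L is the vertex degree and each off-diagonal entry is -1 where an edge is present, 0 otherwise; in the order [0, 1, 2, 3, 4, 5, 6, 7] the diagonal is [3, 3, 3, 3, 3, 3, 3, 3]. The eigenvalues of L are [0, 2, 2, 2, 4, 4, 4, 6]; the characteristic polynomial is the product of (x - lambda_i), which multiplies out to x^8 - 24x^7 + 240x^6 - 1296x^5 + 4080x^4 - 7488x^3 + 7424x^2 - 3072x. The constant term is 0 because L is singular (the all-ones vector lies in its kernel). By the matrix-tree theorem the graph has (1/8) * product of the nonzero eigenvalues = 384 spanning trees. There is one zero in the spectrum, matching the 1 component.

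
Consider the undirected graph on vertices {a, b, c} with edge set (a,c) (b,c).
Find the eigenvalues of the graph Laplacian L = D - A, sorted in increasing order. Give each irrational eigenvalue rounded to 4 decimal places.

Reading degrees in the order [a, b, c] gives [1, 1, 2]; set D = diag(1, 1, 2) and form L = D - A. Since every row of L sums to 0, the all-ones vector is in the kernel and 0 is an eigenvalue. The single zero eigenvalue shows the graph is connected. By the matrix-tree theorem the graph has (1/3) * product of the nonzero eigenvalues = 1 spanning tree. The eigenvalues sum to 4, which equals trace(L) = 2|E|.

[0, 1, 3]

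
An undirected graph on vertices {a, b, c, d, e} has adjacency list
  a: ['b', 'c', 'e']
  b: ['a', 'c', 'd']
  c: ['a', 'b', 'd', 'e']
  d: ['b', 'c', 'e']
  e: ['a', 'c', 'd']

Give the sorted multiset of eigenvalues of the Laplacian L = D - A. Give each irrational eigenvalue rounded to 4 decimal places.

Each diagonal entry of L is the vertex degree and each off-diagonal entry is -1 where an edge is present, 0 otherwise; in the order [a, b, c, d, e] the diagonal is [3, 3, 4, 3, 3]. Diagonalising L (or applying a numerical eigensolver to the 5x5 matrix) gives the spectrum above. There is one zero in the spectrum, matching the 1 component. By the matrix-tree theorem the graph has (1/5) * product of the nonzero eigenvalues = 45 spanning trees.

[0, 3, 3, 5, 5]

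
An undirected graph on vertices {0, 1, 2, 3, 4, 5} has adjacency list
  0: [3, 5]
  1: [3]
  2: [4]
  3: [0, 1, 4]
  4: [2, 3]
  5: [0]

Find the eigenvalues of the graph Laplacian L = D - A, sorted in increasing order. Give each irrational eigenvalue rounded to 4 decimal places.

Reading degrees in the order [0, 1, 2, 3, 4, 5] gives [2, 1, 1, 3, 2, 1]; set D = diag(2, 1, 1, 3, 2, 1) and form L = D - A. The multiplicity of 0 as a Laplacian eigenvalue equals the number of connected components. The single zero eigenvalue shows the graph is connected. The largest eigenvalue, 4.3028, is at most the vertex count 6.

[0, 0.3820, 0.6972, 2, 2.6180, 4.3028]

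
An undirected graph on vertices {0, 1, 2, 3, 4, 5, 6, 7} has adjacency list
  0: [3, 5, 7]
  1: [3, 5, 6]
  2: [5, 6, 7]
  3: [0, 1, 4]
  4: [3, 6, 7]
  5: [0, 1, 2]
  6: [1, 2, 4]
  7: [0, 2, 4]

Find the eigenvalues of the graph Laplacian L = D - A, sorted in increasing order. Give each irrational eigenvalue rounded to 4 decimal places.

[0, 2, 2, 2, 4, 4, 4, 6]

With the vertex order [0, 1, 2, 3, 4, 5, 6, 7], the degrees are [3, 3, 3, 3, 3, 3, 3, 3], giving D = diag(3, 3, 3, 3, 3, 3, 3, 3) and L = D - A. Since every row of L sums to 0, the all-ones vector is in the kernel and 0 is an eigenvalue. The single zero eigenvalue shows the graph is connected. The largest eigenvalue, 6, is at most the vertex count 8.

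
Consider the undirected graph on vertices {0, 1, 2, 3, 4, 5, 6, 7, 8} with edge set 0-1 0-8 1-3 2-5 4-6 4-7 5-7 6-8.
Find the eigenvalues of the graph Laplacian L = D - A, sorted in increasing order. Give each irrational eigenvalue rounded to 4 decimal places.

[0, 0.1206, 0.4679, 1, 1.6527, 2.3473, 3, 3.5321, 3.8794]

With the vertex order [0, 1, 2, 3, 4, 5, 6, 7, 8], the degrees are [2, 2, 1, 1, 2, 2, 2, 2, 2], giving D = diag(2, 2, 1, 1, 2, 2, 2, 2, 2) and L = D - A. Diagonalising L (or applying a numerical eigensolver to the 9x9 matrix) gives the spectrum above. There is one zero in the spectrum, matching the 1 component. The eigenvalues sum to 16, which equals trace(L) = 2|E|.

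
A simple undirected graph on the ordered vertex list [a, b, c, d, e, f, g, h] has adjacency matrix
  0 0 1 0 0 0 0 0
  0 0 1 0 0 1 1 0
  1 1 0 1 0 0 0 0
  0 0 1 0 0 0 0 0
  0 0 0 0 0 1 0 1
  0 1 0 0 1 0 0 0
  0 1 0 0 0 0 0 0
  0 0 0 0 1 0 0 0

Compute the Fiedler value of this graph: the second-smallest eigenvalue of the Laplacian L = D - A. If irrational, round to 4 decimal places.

0.2243

Reading degrees in the order [a, b, c, d, e, f, g, h] gives [1, 3, 3, 1, 2, 2, 1, 1]; set D = diag(1, 3, 3, 1, 2, 2, 1, 1) and form L = D - A. The smallest Laplacian eigenvalue is always 0. The next one, lambda_2 = 0.2243, measures how hard the graph is to disconnect: larger values mean better connectivity. By the matrix-tree theorem the graph has (1/8) * product of the nonzero eigenvalues = 1 spanning tree. The largest eigenvalue, 4.6412, is at most the vertex count 8.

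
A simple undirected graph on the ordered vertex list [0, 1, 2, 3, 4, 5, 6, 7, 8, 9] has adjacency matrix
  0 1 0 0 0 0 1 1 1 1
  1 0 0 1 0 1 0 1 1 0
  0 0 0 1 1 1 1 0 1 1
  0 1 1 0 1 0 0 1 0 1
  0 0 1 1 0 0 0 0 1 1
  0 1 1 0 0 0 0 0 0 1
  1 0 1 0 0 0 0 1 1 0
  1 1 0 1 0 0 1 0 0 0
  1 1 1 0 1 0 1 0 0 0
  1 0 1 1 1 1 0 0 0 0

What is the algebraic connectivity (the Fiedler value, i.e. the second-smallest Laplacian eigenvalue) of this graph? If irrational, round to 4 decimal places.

2.3411

Each diagonal entry of L is the vertex degree and each off-diagonal entry is -1 where an edge is present, 0 otherwise; in the order [0, 1, 2, 3, 4, 5, 6, 7, 8, 9] the diagonal is [5, 5, 6, 5, 4, 3, 4, 4, 5, 5]. The sorted Laplacian eigenvalues are [0, 2.3411, 2.9724, 3.6802, 4.5736, 5, 5.7526, 6.7045, 7.3376, 7.6380]; the algebraic connectivity is the second entry, 2.3411. The eigenvalues sum to 46, which equals trace(L) = 2|E|. There is one zero in the spectrum, matching the 1 component.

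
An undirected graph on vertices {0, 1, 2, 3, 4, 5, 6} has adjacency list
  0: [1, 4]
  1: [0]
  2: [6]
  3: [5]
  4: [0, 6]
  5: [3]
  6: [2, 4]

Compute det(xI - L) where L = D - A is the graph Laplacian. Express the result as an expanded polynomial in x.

Each diagonal entry of L is the vertex degree and each off-diagonal entry is -1 where an edge is present, 0 otherwise; in the order [0, 1, 2, 3, 4, 5, 6] the diagonal is [2, 1, 1, 1, 2, 1, 2]. L has integer entries, so p(x) = det(xI - L) has integer coefficients. Expanding the determinant yields x^7 - 10x^6 + 37x^5 - 62x^4 + 45x^3 - 10x^2. The constant term is 0 because L is singular (the all-ones vector lies in its kernel). There are 2 zeros in the spectrum, matching the 2 components.

x^7 - 10x^6 + 37x^5 - 62x^4 + 45x^3 - 10x^2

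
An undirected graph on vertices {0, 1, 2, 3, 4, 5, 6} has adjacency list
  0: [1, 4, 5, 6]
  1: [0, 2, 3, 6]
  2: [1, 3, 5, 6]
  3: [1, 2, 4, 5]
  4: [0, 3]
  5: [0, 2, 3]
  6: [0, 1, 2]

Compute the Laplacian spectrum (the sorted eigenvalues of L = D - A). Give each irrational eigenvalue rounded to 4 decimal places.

[0, 1.8111, 2.5858, 3.5431, 4.4569, 5.4142, 6.1889]

With the vertex order [0, 1, 2, 3, 4, 5, 6], the degrees are [4, 4, 4, 4, 2, 3, 3], giving D = diag(4, 4, 4, 4, 2, 3, 3) and L = D - A. The multiplicity of 0 as a Laplacian eigenvalue equals the number of connected components. The single zero eigenvalue shows the graph is connected. The largest eigenvalue, 6.1889, is at most the vertex count 7.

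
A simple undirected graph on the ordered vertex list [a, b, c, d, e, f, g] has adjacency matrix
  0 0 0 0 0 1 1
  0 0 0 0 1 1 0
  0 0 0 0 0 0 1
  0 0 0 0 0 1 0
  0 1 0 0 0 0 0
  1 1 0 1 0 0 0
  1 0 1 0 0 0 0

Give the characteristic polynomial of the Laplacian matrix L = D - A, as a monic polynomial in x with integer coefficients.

Each diagonal entry of L is the vertex degree and each off-diagonal entry is -1 where an edge is present, 0 otherwise; in the order [a, b, c, d, e, f, g] the diagonal is [2, 2, 1, 1, 1, 3, 2]. Computing det(xI - L) by cofactor expansion (or equivalently via sum-over-permutations) gives x^7 - 12x^6 + 54x^5 - 114x^4 + 115x^3 - 50x^2 + 7x. The coefficient of x^6 equals -trace(L) = -12, matching the sum of degrees. The largest eigenvalue, 4.3342, is at most the vertex count 7. By the matrix-tree theorem the graph has (1/7) * product of the nonzero eigenvalues = 1 spanning tree.

x^7 - 12x^6 + 54x^5 - 114x^4 + 115x^3 - 50x^2 + 7x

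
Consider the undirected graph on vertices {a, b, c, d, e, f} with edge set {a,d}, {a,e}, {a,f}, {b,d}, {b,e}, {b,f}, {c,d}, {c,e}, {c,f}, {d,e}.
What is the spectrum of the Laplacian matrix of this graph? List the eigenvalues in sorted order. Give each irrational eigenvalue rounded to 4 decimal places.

[0, 3, 3, 3, 5, 6]

Each diagonal entry of L is the vertex degree and each off-diagonal entry is -1 where an edge is present, 0 otherwise; in the order [a, b, c, d, e, f] the diagonal is [3, 3, 3, 4, 4, 3]. Since every row of L sums to 0, the all-ones vector is in the kernel and 0 is an eigenvalue. The single zero eigenvalue shows the graph is connected. The largest eigenvalue, 6, is at most the vertex count 6.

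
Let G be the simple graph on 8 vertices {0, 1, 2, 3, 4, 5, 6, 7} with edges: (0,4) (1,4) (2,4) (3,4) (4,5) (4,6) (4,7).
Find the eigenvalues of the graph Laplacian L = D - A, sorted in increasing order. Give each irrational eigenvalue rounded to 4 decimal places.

Each diagonal entry of L is the vertex degree and each off-diagonal entry is -1 where an edge is present, 0 otherwise; in the order [0, 1, 2, 3, 4, 5, 6, 7] the diagonal is [1, 1, 1, 1, 7, 1, 1, 1]. The multiplicity of 0 as a Laplacian eigenvalue equals the number of connected components.

[0, 1, 1, 1, 1, 1, 1, 8]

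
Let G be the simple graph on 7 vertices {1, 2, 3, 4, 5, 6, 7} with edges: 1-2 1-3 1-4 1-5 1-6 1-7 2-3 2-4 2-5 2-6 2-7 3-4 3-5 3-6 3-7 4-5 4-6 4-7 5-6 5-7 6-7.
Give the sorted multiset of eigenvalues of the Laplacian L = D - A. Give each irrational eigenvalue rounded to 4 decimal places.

[0, 7, 7, 7, 7, 7, 7]

With the vertex order [1, 2, 3, 4, 5, 6, 7], the degrees are [6, 6, 6, 6, 6, 6, 6], giving D = diag(6, 6, 6, 6, 6, 6, 6) and L = D - A. The multiplicity of 0 as a Laplacian eigenvalue equals the number of connected components. The single zero eigenvalue shows the graph is connected. The eigenvalues sum to 42, which equals trace(L) = 2|E|.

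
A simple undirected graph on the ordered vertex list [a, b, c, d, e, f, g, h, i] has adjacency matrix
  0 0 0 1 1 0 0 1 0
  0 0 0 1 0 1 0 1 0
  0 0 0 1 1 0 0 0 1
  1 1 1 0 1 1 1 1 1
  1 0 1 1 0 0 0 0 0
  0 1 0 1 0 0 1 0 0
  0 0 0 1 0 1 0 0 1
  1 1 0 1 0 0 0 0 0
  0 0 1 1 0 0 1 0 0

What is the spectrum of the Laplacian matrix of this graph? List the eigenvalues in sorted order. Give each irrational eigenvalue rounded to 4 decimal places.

Each diagonal entry of L is the vertex degree and each off-diagonal entry is -1 where an edge is present, 0 otherwise; in the order [a, b, c, d, e, f, g, h, i] the diagonal is [3, 3, 3, 8, 3, 3, 3, 3, 3]. The multiplicity of 0 as a Laplacian eigenvalue equals the number of connected components. The single zero eigenvalue shows the graph is connected. There is one zero in the spectrum, matching the 1 component.

[0, 1.5858, 1.5858, 3, 3, 4.4142, 4.4142, 5, 9]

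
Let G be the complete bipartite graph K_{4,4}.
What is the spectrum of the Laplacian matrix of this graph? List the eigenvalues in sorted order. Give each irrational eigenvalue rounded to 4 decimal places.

The graph has 8 vertices and degree multiset [4, 4, 4, 4, 4, 4, 4, 4]; D is the diagonal matrix of degrees and L = D - A. L is symmetric positive semidefinite, so every eigenvalue is real and nonnegative. The single zero eigenvalue shows the graph is connected. The largest eigenvalue, 8, is at most the vertex count 8. The eigenvalues sum to 32, which equals trace(L) = 2|E|.

[0, 4, 4, 4, 4, 4, 4, 8]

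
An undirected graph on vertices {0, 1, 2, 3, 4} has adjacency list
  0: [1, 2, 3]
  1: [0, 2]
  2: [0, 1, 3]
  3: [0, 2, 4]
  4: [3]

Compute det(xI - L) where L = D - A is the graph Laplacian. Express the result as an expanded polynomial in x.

x^5 - 12x^4 + 50x^3 - 82x^2 + 40x

With the vertex order [0, 1, 2, 3, 4], the degrees are [3, 2, 3, 3, 1], giving D = diag(3, 2, 3, 3, 1) and L = D - A. Computing det(xI - L) by cofactor expansion (or equivalently via sum-over-permutations) gives x^5 - 12x^4 + 50x^3 - 82x^2 + 40x. The coefficient of x^4 equals -trace(L) = -12, matching the sum of degrees. By the matrix-tree theorem the graph has (1/5) * product of the nonzero eigenvalues = 8 spanning trees.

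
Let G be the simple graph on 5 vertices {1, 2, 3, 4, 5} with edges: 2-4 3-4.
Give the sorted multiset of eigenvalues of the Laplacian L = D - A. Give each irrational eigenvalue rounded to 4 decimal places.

With the vertex order [1, 2, 3, 4, 5], the degrees are [0, 1, 1, 2, 0], giving D = diag(0, 1, 1, 2, 0) and L = D - A. Diagonalising L (or applying a numerical eigensolver to the 5x5 matrix) gives the spectrum above. The 3 zero eigenvalues correspond to the 3 connected components.

[0, 0, 0, 1, 3]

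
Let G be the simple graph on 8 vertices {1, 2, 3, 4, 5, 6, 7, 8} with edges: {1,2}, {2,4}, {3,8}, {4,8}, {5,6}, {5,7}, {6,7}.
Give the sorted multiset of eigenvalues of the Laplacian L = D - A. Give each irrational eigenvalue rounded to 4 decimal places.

[0, 0, 0.3820, 1.3820, 2.6180, 3, 3, 3.6180]

Each diagonal entry of L is the vertex degree and each off-diagonal entry is -1 where an edge is present, 0 otherwise; in the order [1, 2, 3, 4, 5, 6, 7, 8] the diagonal is [1, 2, 1, 2, 2, 2, 2, 2]. The multiplicity of 0 as a Laplacian eigenvalue equals the number of connected components. The 2 zero eigenvalues correspond to the 2 connected components. The largest eigenvalue, 3.6180, is at most the vertex count 8. There are 2 zeros in the spectrum, matching the 2 components.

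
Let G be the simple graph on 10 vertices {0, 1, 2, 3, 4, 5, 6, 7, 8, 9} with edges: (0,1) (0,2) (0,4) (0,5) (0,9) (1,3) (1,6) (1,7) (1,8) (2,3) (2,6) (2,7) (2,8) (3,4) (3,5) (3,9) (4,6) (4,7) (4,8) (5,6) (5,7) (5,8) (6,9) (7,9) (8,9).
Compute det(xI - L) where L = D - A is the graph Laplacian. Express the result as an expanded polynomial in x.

Reading degrees in the order [0, 1, 2, 3, 4, 5, 6, 7, 8, 9] gives [5, 5, 5, 5, 5, 5, 5, 5, 5, 5]; set D = diag(5, 5, 5, 5, 5, 5, 5, 5, 5, 5) and form L = D - A. L has integer entries, so p(x) = det(xI - L) has integer coefficients. Expanding the determinant yields x^10 - 50x^9 + 1100x^8 - 14000x^7 + 113750x^6 - 612500x^5 + 2187500x^4 - 5000000x^3 + 6640625x^2 - 3906250x. Since p(0) = det(-L) = 0, x divides p(x). The eigenvalues sum to 50, which equals trace(L) = 2|E|. There is one zero in the spectrum, matching the 1 component.

x^10 - 50x^9 + 1100x^8 - 14000x^7 + 113750x^6 - 612500x^5 + 2187500x^4 - 5000000x^3 + 6640625x^2 - 3906250x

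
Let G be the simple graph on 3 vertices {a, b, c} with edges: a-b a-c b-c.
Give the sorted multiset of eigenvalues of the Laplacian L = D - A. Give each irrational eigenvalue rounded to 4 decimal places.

Reading degrees in the order [a, b, c] gives [2, 2, 2]; set D = diag(2, 2, 2) and form L = D - A. Since every row of L sums to 0, the all-ones vector is in the kernel and 0 is an eigenvalue. There is one zero in the spectrum, matching the 1 component. By the matrix-tree theorem the graph has (1/3) * product of the nonzero eigenvalues = 3 spanning trees.

[0, 3, 3]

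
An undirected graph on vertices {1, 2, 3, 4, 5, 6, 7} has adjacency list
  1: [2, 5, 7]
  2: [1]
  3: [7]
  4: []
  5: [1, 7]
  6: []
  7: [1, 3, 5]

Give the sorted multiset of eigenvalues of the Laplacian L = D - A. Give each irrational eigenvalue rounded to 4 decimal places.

Reading degrees in the order [1, 2, 3, 4, 5, 6, 7] gives [3, 1, 1, 0, 2, 0, 3]; set D = diag(3, 1, 1, 0, 2, 0, 3) and form L = D - A. Diagonalising L (or applying a numerical eigensolver to the 7x7 matrix) gives the spectrum above. The 3 zero eigenvalues correspond to the 3 connected components.

[0, 0, 0, 0.6972, 1.3820, 3.6180, 4.3028]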